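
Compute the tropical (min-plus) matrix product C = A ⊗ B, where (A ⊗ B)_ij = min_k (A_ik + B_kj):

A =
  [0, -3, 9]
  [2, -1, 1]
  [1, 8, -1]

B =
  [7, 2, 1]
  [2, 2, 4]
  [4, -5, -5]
A ⊗ B =
  [-1, -1, 1]
  [1, -4, -4]
  [3, -6, -6]

Apply the min-plus product entry-by-entry:
  C[0][0] = min over k of (A[0][0] + B[0][0] = 0 + 7 = 7, A[0][1] + B[1][0] = -3 + 2 = -1, A[0][2] + B[2][0] = 9 + 4 = 13) = -1 (attained at k = 1)
  C[0][1] = min over k of (A[0][0] + B[0][1] = 0 + 2 = 2, A[0][1] + B[1][1] = -3 + 2 = -1, A[0][2] + B[2][1] = 9 + -5 = 4) = -1 (attained at k = 1)
  C[0][2] = min over k of (A[0][0] + B[0][2] = 0 + 1 = 1, A[0][1] + B[1][2] = -3 + 4 = 1, A[0][2] + B[2][2] = 9 + -5 = 4) = 1 (attained at k = 0)
  C[1][0] = min over k of (A[1][0] + B[0][0] = 2 + 7 = 9, A[1][1] + B[1][0] = -1 + 2 = 1, A[1][2] + B[2][0] = 1 + 4 = 5) = 1 (attained at k = 1)
  C[1][1] = min over k of (A[1][0] + B[0][1] = 2 + 2 = 4, A[1][1] + B[1][1] = -1 + 2 = 1, A[1][2] + B[2][1] = 1 + -5 = -4) = -4 (attained at k = 2)
  C[1][2] = min over k of (A[1][0] + B[0][2] = 2 + 1 = 3, A[1][1] + B[1][2] = -1 + 4 = 3, A[1][2] + B[2][2] = 1 + -5 = -4) = -4 (attained at k = 2)
  C[2][0] = min over k of (A[2][0] + B[0][0] = 1 + 7 = 8, A[2][1] + B[1][0] = 8 + 2 = 10, A[2][2] + B[2][0] = -1 + 4 = 3) = 3 (attained at k = 2)
  C[2][1] = min over k of (A[2][0] + B[0][1] = 1 + 2 = 3, A[2][1] + B[1][1] = 8 + 2 = 10, A[2][2] + B[2][1] = -1 + -5 = -6) = -6 (attained at k = 2)
  C[2][2] = min over k of (A[2][0] + B[0][2] = 1 + 1 = 2, A[2][1] + B[1][2] = 8 + 4 = 12, A[2][2] + B[2][2] = -1 + -5 = -6) = -6 (attained at k = 2)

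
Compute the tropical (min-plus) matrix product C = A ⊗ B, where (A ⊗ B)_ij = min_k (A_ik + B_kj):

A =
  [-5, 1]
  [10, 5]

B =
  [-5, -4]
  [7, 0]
A ⊗ B =
  [-10, -9]
  [5, 5]

Apply the min-plus product entry-by-entry:
  C[0][0] = min over k of (A[0][0] + B[0][0] = -5 + -5 = -10, A[0][1] + B[1][0] = 1 + 7 = 8) = -10 (attained at k = 0)
  C[0][1] = min over k of (A[0][0] + B[0][1] = -5 + -4 = -9, A[0][1] + B[1][1] = 1 + 0 = 1) = -9 (attained at k = 0)
  C[1][0] = min over k of (A[1][0] + B[0][0] = 10 + -5 = 5, A[1][1] + B[1][0] = 5 + 7 = 12) = 5 (attained at k = 0)
  C[1][1] = min over k of (A[1][0] + B[0][1] = 10 + -4 = 6, A[1][1] + B[1][1] = 5 + 0 = 5) = 5 (attained at k = 1)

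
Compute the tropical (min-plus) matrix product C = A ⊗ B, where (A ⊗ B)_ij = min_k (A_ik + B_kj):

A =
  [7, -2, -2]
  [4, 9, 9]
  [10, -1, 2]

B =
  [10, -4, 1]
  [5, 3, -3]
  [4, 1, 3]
A ⊗ B =
  [2, -1, -5]
  [13, 0, 5]
  [4, 2, -4]

Apply the min-plus product entry-by-entry:
  C[0][0] = min over k of (A[0][0] + B[0][0] = 7 + 10 = 17, A[0][1] + B[1][0] = -2 + 5 = 3, A[0][2] + B[2][0] = -2 + 4 = 2) = 2 (attained at k = 2)
  C[0][1] = min over k of (A[0][0] + B[0][1] = 7 + -4 = 3, A[0][1] + B[1][1] = -2 + 3 = 1, A[0][2] + B[2][1] = -2 + 1 = -1) = -1 (attained at k = 2)
  C[0][2] = min over k of (A[0][0] + B[0][2] = 7 + 1 = 8, A[0][1] + B[1][2] = -2 + -3 = -5, A[0][2] + B[2][2] = -2 + 3 = 1) = -5 (attained at k = 1)
  C[1][0] = min over k of (A[1][0] + B[0][0] = 4 + 10 = 14, A[1][1] + B[1][0] = 9 + 5 = 14, A[1][2] + B[2][0] = 9 + 4 = 13) = 13 (attained at k = 2)
  C[1][1] = min over k of (A[1][0] + B[0][1] = 4 + -4 = 0, A[1][1] + B[1][1] = 9 + 3 = 12, A[1][2] + B[2][1] = 9 + 1 = 10) = 0 (attained at k = 0)
  C[1][2] = min over k of (A[1][0] + B[0][2] = 4 + 1 = 5, A[1][1] + B[1][2] = 9 + -3 = 6, A[1][2] + B[2][2] = 9 + 3 = 12) = 5 (attained at k = 0)
  C[2][0] = min over k of (A[2][0] + B[0][0] = 10 + 10 = 20, A[2][1] + B[1][0] = -1 + 5 = 4, A[2][2] + B[2][0] = 2 + 4 = 6) = 4 (attained at k = 1)
  C[2][1] = min over k of (A[2][0] + B[0][1] = 10 + -4 = 6, A[2][1] + B[1][1] = -1 + 3 = 2, A[2][2] + B[2][1] = 2 + 1 = 3) = 2 (attained at k = 1)
  C[2][2] = min over k of (A[2][0] + B[0][2] = 10 + 1 = 11, A[2][1] + B[1][2] = -1 + -3 = -4, A[2][2] + B[2][2] = 2 + 3 = 5) = -4 (attained at k = 1)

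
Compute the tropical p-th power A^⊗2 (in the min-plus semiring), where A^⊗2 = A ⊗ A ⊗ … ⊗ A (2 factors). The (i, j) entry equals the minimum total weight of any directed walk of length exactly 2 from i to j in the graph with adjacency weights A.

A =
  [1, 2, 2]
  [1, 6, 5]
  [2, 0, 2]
A^⊗2 =
  [2, 2, 3]
  [2, 3, 3]
  [1, 2, 4]

Each entry (A^⊗2)_ij equals the minimum over all length-2 walks i = v_0 → v_1 → … → v_2 = j of Σ_t A[v_t][v_{t+1}]. For example, for (i, j) = (0, 2) we minimise over 3 possible intermediate vertex sequences; the minimum is 3, attained along the walk 0 → 0 → 2.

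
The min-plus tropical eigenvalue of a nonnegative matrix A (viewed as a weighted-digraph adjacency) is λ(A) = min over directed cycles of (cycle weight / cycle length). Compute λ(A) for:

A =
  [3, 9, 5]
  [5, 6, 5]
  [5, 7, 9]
λ(A) = 3

Enumerate directed cycles and compute their means (weight / length). Sample:
  cycle 0 → 0: weight = 3, length = 1, mean = 3/1 ≈ 3.000
  cycle 1 → 1: weight = 6, length = 1, mean = 6/1 ≈ 6.000
  cycle 2 → 2: weight = 9, length = 1, mean = 9/1 ≈ 9.000
  cycle 0 → 1 → 0: weight = 14, length = 2, mean = 14/2 ≈ 7.000
  cycle 0 → 2 → 0: weight = 10, length = 2, mean = 10/2 ≈ 5.000
  cycle 1 → 0 → 1: weight = 14, length = 2, mean = 14/2 ≈ 7.000
Minimum mean = 3.000, attained e.g. along the cycle 0 → 0 with weight 3 and length 1. So λ(A) = 3/1 = 3.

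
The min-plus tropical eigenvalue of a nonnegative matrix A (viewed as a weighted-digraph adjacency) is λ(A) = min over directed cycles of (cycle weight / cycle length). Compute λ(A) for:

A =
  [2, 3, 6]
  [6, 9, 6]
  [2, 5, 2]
λ(A) = 2

Enumerate directed cycles and compute their means (weight / length). Sample:
  cycle 0 → 0: weight = 2, length = 1, mean = 2/1 ≈ 2.000
  cycle 1 → 1: weight = 9, length = 1, mean = 9/1 ≈ 9.000
  cycle 2 → 2: weight = 2, length = 1, mean = 2/1 ≈ 2.000
  cycle 0 → 1 → 0: weight = 9, length = 2, mean = 9/2 ≈ 4.500
  cycle 0 → 2 → 0: weight = 8, length = 2, mean = 8/2 ≈ 4.000
  cycle 1 → 0 → 1: weight = 9, length = 2, mean = 9/2 ≈ 4.500
Minimum mean = 2.000, attained e.g. along the cycle 0 → 0 with weight 2 and length 1. So λ(A) = 2/1 = 2.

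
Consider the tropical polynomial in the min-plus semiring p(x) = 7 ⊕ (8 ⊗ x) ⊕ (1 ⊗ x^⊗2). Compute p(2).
p(2) = 5

A tropical monomial a ⊗ x^⊗i evaluates to a + i · x. Evaluating each term at x = 2:
  Term 0 contributes 7 + 0 · 2 = 7
  Term 1 contributes 8 + 1 · 2 = 10
  Term 2 contributes 1 + 2 · 2 = 5
p(2) = ⊕ of these = min[7, 10, 5] = 5.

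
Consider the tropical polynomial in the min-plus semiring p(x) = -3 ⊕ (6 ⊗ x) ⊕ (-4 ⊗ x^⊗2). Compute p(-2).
p(-2) = -8

A tropical monomial a ⊗ x^⊗i evaluates to a + i · x. Evaluating each term at x = -2:
  Term 0 contributes -3 + 0 · -2 = -3
  Term 1 contributes 6 + 1 · -2 = 4
  Term 2 contributes -4 + 2 · -2 = -8
p(-2) = ⊕ of these = min[-3, 4, -8] = -8.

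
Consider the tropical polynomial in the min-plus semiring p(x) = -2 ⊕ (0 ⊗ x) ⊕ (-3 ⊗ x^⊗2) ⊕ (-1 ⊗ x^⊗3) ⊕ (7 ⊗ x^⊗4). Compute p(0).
p(0) = -3

A tropical monomial a ⊗ x^⊗i evaluates to a + i · x. Evaluating each term at x = 0:
  Term 0 contributes -2 + 0 · 0 = -2
  Term 1 contributes 0 + 1 · 0 = 0
  Term 2 contributes -3 + 2 · 0 = -3
  Term 3 contributes -1 + 3 · 0 = -1
  Term 4 contributes 7 + 4 · 0 = 7
p(0) = ⊕ of these = min[-2, 0, -3, -1, 7] = -3.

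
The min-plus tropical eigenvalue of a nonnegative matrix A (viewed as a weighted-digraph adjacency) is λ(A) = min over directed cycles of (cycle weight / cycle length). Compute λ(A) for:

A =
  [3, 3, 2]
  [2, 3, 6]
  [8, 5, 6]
λ(A) = 5/2

Enumerate directed cycles and compute their means (weight / length). Sample:
  cycle 0 → 0: weight = 3, length = 1, mean = 3/1 ≈ 3.000
  cycle 1 → 1: weight = 3, length = 1, mean = 3/1 ≈ 3.000
  cycle 2 → 2: weight = 6, length = 1, mean = 6/1 ≈ 6.000
  cycle 0 → 1 → 0: weight = 5, length = 2, mean = 5/2 ≈ 2.500
  cycle 0 → 2 → 0: weight = 10, length = 2, mean = 10/2 ≈ 5.000
  cycle 1 → 0 → 1: weight = 5, length = 2, mean = 5/2 ≈ 2.500
Minimum mean = 2.500, attained e.g. along the cycle 0 → 1 → 0 with weight 5 and length 2. So λ(A) = 5/2 = 5/2.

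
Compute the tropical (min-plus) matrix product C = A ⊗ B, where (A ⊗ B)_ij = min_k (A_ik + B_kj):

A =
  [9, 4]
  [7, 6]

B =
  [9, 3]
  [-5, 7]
A ⊗ B =
  [-1, 11]
  [1, 10]

Apply the min-plus product entry-by-entry:
  C[0][0] = min over k of (A[0][0] + B[0][0] = 9 + 9 = 18, A[0][1] + B[1][0] = 4 + -5 = -1) = -1 (attained at k = 1)
  C[0][1] = min over k of (A[0][0] + B[0][1] = 9 + 3 = 12, A[0][1] + B[1][1] = 4 + 7 = 11) = 11 (attained at k = 1)
  C[1][0] = min over k of (A[1][0] + B[0][0] = 7 + 9 = 16, A[1][1] + B[1][0] = 6 + -5 = 1) = 1 (attained at k = 1)
  C[1][1] = min over k of (A[1][0] + B[0][1] = 7 + 3 = 10, A[1][1] + B[1][1] = 6 + 7 = 13) = 10 (attained at k = 0)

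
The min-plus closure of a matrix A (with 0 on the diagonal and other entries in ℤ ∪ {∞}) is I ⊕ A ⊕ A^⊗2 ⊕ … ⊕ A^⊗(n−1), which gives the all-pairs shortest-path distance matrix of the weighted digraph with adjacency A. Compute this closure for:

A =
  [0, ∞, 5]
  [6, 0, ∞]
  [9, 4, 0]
Closure =
  [0, 9, 5]
  [6, 0, 11]
  [9, 4, 0]

This is the Floyd-Warshall all-pairs shortest-path computation. For each intermediate vertex k = 0, 1, …, 2, update dist[i][j] ← min(dist[i][j], dist[i][k] + dist[k][j]). The final matrix gives, for each (i, j), the minimum total weight of any directed path from i to j (possibly empty when i = j).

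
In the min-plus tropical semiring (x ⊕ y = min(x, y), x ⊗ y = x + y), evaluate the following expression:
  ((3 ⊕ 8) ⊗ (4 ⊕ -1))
((3 ⊕ 8) ⊗ (4 ⊕ -1)) = 2

Expand innermost to outermost. Recall ⊕ takes the minimum of its arguments and ⊗ takes their sum. Working out the expression ((3 ⊕ 8) ⊗ (4 ⊕ -1)) gives 2.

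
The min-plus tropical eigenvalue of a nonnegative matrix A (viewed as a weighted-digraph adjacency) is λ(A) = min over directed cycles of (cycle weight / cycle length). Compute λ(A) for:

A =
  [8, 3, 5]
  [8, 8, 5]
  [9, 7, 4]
λ(A) = 4

Enumerate directed cycles and compute their means (weight / length). Sample:
  cycle 0 → 0: weight = 8, length = 1, mean = 8/1 ≈ 8.000
  cycle 1 → 1: weight = 8, length = 1, mean = 8/1 ≈ 8.000
  cycle 2 → 2: weight = 4, length = 1, mean = 4/1 ≈ 4.000
  cycle 0 → 1 → 0: weight = 11, length = 2, mean = 11/2 ≈ 5.500
  cycle 0 → 2 → 0: weight = 14, length = 2, mean = 14/2 ≈ 7.000
  cycle 1 → 0 → 1: weight = 11, length = 2, mean = 11/2 ≈ 5.500
Minimum mean = 4.000, attained e.g. along the cycle 2 → 2 with weight 4 and length 1. So λ(A) = 4/1 = 4.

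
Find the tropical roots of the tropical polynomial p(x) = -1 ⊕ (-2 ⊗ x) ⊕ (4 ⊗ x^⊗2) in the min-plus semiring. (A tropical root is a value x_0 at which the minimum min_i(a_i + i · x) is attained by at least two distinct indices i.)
Roots: {-6, 1}

Each tropical root is a break point of the lower envelope of the lines y = a_i + i · x (there are 3 lines, with slopes 0, 1, ..., 2). Only the lines that attain the minimum somewhere contribute to roots; other lines are dominated. Here the surviving (envelope) indices are i = 2, i = 1, i = 0.
Intersections between consecutive envelope lines give the roots: for adjacent envelope indices i < j the intersection is x = (a_i − a_j) / (j − i). Reading off the sorted break points: {-6, 1}.
Verification: at each break x_0, at least two indices attain the minimum of min_i(a_i + i · x_0).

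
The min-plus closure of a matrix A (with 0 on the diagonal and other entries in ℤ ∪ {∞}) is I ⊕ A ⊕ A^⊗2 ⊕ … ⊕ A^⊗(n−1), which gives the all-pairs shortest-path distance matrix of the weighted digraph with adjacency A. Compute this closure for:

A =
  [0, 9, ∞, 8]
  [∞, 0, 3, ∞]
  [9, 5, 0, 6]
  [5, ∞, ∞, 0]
Closure =
  [0, 9, 12, 8]
  [12, 0, 3, 9]
  [9, 5, 0, 6]
  [5, 14, 17, 0]

This is the Floyd-Warshall all-pairs shortest-path computation. For each intermediate vertex k = 0, 1, …, 3, update dist[i][j] ← min(dist[i][j], dist[i][k] + dist[k][j]). The final matrix gives, for each (i, j), the minimum total weight of any directed path from i to j (possibly empty when i = j).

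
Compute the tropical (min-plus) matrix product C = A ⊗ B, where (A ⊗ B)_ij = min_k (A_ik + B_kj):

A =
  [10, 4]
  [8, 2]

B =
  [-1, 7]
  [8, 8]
A ⊗ B =
  [9, 12]
  [7, 10]

Apply the min-plus product entry-by-entry:
  C[0][0] = min over k of (A[0][0] + B[0][0] = 10 + -1 = 9, A[0][1] + B[1][0] = 4 + 8 = 12) = 9 (attained at k = 0)
  C[0][1] = min over k of (A[0][0] + B[0][1] = 10 + 7 = 17, A[0][1] + B[1][1] = 4 + 8 = 12) = 12 (attained at k = 1)
  C[1][0] = min over k of (A[1][0] + B[0][0] = 8 + -1 = 7, A[1][1] + B[1][0] = 2 + 8 = 10) = 7 (attained at k = 0)
  C[1][1] = min over k of (A[1][0] + B[0][1] = 8 + 7 = 15, A[1][1] + B[1][1] = 2 + 8 = 10) = 10 (attained at k = 1)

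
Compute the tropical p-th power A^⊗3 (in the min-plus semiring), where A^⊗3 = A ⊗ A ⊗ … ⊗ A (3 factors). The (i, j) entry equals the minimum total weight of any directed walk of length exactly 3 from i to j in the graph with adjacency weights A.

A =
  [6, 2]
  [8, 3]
A^⊗3 =
  [13, 8]
  [14, 9]

Each entry (A^⊗3)_ij equals the minimum over all length-3 walks i = v_0 → v_1 → … → v_3 = j of Σ_t A[v_t][v_{t+1}]. For example, for (i, j) = (0, 1) we minimise over 4 possible intermediate vertex sequences; the minimum is 8, attained along the walk 0 → 1 → 1 → 1.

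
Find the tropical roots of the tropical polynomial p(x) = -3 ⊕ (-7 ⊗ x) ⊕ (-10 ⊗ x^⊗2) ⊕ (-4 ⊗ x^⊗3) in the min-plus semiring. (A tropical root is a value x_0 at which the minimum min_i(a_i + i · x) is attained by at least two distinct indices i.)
Roots: {-6, 3, 4}

Each tropical root is a break point of the lower envelope of the lines y = a_i + i · x (there are 4 lines, with slopes 0, 1, ..., 3). Only the lines that attain the minimum somewhere contribute to roots; other lines are dominated. Here the surviving (envelope) indices are i = 3, i = 2, i = 1, i = 0.
Intersections between consecutive envelope lines give the roots: for adjacent envelope indices i < j the intersection is x = (a_i − a_j) / (j − i). Reading off the sorted break points: {-6, 3, 4}.
Verification: at each break x_0, at least two indices attain the minimum of min_i(a_i + i · x_0).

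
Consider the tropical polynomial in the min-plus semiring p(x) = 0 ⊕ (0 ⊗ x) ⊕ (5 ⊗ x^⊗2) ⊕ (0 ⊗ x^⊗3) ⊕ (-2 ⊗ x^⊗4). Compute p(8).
p(8) = 0

A tropical monomial a ⊗ x^⊗i evaluates to a + i · x. Evaluating each term at x = 8:
  Term 0 contributes 0 + 0 · 8 = 0
  Term 1 contributes 0 + 1 · 8 = 8
  Term 2 contributes 5 + 2 · 8 = 21
  Term 3 contributes 0 + 3 · 8 = 24
  Term 4 contributes -2 + 4 · 8 = 30
p(8) = ⊕ of these = min[0, 8, 21, 24, 30] = 0.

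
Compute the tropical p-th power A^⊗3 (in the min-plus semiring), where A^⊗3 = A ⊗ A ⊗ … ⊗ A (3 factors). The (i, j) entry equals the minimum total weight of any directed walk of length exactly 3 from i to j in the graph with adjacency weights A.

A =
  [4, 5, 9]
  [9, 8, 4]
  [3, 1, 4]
A^⊗3 =
  [12, 10, 13]
  [11, 9, 9]
  [8, 6, 9]

Each entry (A^⊗3)_ij equals the minimum over all length-3 walks i = v_0 → v_1 → … → v_3 = j of Σ_t A[v_t][v_{t+1}]. For example, for (i, j) = (0, 2) we minimise over 9 possible intermediate vertex sequences; the minimum is 13, attained along the walk 0 → 0 → 1 → 2.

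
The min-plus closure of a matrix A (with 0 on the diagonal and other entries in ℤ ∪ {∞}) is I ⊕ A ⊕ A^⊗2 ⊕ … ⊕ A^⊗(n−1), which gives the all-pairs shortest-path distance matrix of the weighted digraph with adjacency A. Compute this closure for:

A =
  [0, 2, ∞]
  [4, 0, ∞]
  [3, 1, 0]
Closure =
  [0, 2, ∞]
  [4, 0, ∞]
  [3, 1, 0]

This is the Floyd-Warshall all-pairs shortest-path computation. For each intermediate vertex k = 0, 1, …, 2, update dist[i][j] ← min(dist[i][j], dist[i][k] + dist[k][j]). The final matrix gives, for each (i, j), the minimum total weight of any directed path from i to j (possibly empty when i = j).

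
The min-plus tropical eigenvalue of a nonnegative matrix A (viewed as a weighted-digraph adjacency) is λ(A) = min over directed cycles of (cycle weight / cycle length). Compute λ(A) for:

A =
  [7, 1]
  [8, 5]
λ(A) = 9/2

Enumerate directed cycles and compute their means (weight / length). Sample:
  cycle 0 → 0: weight = 7, length = 1, mean = 7/1 ≈ 7.000
  cycle 1 → 1: weight = 5, length = 1, mean = 5/1 ≈ 5.000
  cycle 0 → 1 → 0: weight = 9, length = 2, mean = 9/2 ≈ 4.500
  cycle 1 → 0 → 1: weight = 9, length = 2, mean = 9/2 ≈ 4.500
Minimum mean = 4.500, attained e.g. along the cycle 0 → 1 → 0 with weight 9 and length 2. So λ(A) = 9/2 = 9/2.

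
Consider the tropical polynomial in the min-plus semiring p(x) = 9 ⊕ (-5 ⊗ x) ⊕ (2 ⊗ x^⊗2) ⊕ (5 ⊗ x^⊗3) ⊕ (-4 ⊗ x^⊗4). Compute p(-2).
p(-2) = -12

A tropical monomial a ⊗ x^⊗i evaluates to a + i · x. Evaluating each term at x = -2:
  Term 0 contributes 9 + 0 · -2 = 9
  Term 1 contributes -5 + 1 · -2 = -7
  Term 2 contributes 2 + 2 · -2 = -2
  Term 3 contributes 5 + 3 · -2 = -1
  Term 4 contributes -4 + 4 · -2 = -12
p(-2) = ⊕ of these = min[9, -7, -2, -1, -12] = -12.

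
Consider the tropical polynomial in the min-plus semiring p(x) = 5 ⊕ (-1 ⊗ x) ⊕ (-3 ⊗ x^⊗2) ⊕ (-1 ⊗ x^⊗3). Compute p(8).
p(8) = 5

A tropical monomial a ⊗ x^⊗i evaluates to a + i · x. Evaluating each term at x = 8:
  Term 0 contributes 5 + 0 · 8 = 5
  Term 1 contributes -1 + 1 · 8 = 7
  Term 2 contributes -3 + 2 · 8 = 13
  Term 3 contributes -1 + 3 · 8 = 23
p(8) = ⊕ of these = min[5, 7, 13, 23] = 5.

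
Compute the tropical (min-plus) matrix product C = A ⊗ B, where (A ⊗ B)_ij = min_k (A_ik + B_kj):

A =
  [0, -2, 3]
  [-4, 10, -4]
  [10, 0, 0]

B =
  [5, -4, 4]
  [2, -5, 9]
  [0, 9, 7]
A ⊗ B =
  [0, -7, 4]
  [-4, -8, 0]
  [0, -5, 7]

Apply the min-plus product entry-by-entry:
  C[0][0] = min over k of (A[0][0] + B[0][0] = 0 + 5 = 5, A[0][1] + B[1][0] = -2 + 2 = 0, A[0][2] + B[2][0] = 3 + 0 = 3) = 0 (attained at k = 1)
  C[0][1] = min over k of (A[0][0] + B[0][1] = 0 + -4 = -4, A[0][1] + B[1][1] = -2 + -5 = -7, A[0][2] + B[2][1] = 3 + 9 = 12) = -7 (attained at k = 1)
  C[0][2] = min over k of (A[0][0] + B[0][2] = 0 + 4 = 4, A[0][1] + B[1][2] = -2 + 9 = 7, A[0][2] + B[2][2] = 3 + 7 = 10) = 4 (attained at k = 0)
  C[1][0] = min over k of (A[1][0] + B[0][0] = -4 + 5 = 1, A[1][1] + B[1][0] = 10 + 2 = 12, A[1][2] + B[2][0] = -4 + 0 = -4) = -4 (attained at k = 2)
  C[1][1] = min over k of (A[1][0] + B[0][1] = -4 + -4 = -8, A[1][1] + B[1][1] = 10 + -5 = 5, A[1][2] + B[2][1] = -4 + 9 = 5) = -8 (attained at k = 0)
  C[1][2] = min over k of (A[1][0] + B[0][2] = -4 + 4 = 0, A[1][1] + B[1][2] = 10 + 9 = 19, A[1][2] + B[2][2] = -4 + 7 = 3) = 0 (attained at k = 0)
  C[2][0] = min over k of (A[2][0] + B[0][0] = 10 + 5 = 15, A[2][1] + B[1][0] = 0 + 2 = 2, A[2][2] + B[2][0] = 0 + 0 = 0) = 0 (attained at k = 2)
  C[2][1] = min over k of (A[2][0] + B[0][1] = 10 + -4 = 6, A[2][1] + B[1][1] = 0 + -5 = -5, A[2][2] + B[2][1] = 0 + 9 = 9) = -5 (attained at k = 1)
  C[2][2] = min over k of (A[2][0] + B[0][2] = 10 + 4 = 14, A[2][1] + B[1][2] = 0 + 9 = 9, A[2][2] + B[2][2] = 0 + 7 = 7) = 7 (attained at k = 2)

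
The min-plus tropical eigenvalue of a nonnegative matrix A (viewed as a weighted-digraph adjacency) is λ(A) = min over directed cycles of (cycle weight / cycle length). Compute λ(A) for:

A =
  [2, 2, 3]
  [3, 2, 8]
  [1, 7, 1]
λ(A) = 1

Enumerate directed cycles and compute their means (weight / length). Sample:
  cycle 0 → 0: weight = 2, length = 1, mean = 2/1 ≈ 2.000
  cycle 1 → 1: weight = 2, length = 1, mean = 2/1 ≈ 2.000
  cycle 2 → 2: weight = 1, length = 1, mean = 1/1 ≈ 1.000
  cycle 0 → 1 → 0: weight = 5, length = 2, mean = 5/2 ≈ 2.500
  cycle 0 → 2 → 0: weight = 4, length = 2, mean = 4/2 ≈ 2.000
  cycle 1 → 0 → 1: weight = 5, length = 2, mean = 5/2 ≈ 2.500
Minimum mean = 1.000, attained e.g. along the cycle 2 → 2 with weight 1 and length 1. So λ(A) = 1/1 = 1.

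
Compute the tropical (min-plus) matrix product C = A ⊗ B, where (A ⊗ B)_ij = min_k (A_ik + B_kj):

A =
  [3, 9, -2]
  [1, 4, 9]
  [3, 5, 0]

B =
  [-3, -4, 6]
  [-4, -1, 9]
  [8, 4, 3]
A ⊗ B =
  [0, -1, 1]
  [-2, -3, 7]
  [0, -1, 3]

Apply the min-plus product entry-by-entry:
  C[0][0] = min over k of (A[0][0] + B[0][0] = 3 + -3 = 0, A[0][1] + B[1][0] = 9 + -4 = 5, A[0][2] + B[2][0] = -2 + 8 = 6) = 0 (attained at k = 0)
  C[0][1] = min over k of (A[0][0] + B[0][1] = 3 + -4 = -1, A[0][1] + B[1][1] = 9 + -1 = 8, A[0][2] + B[2][1] = -2 + 4 = 2) = -1 (attained at k = 0)
  C[0][2] = min over k of (A[0][0] + B[0][2] = 3 + 6 = 9, A[0][1] + B[1][2] = 9 + 9 = 18, A[0][2] + B[2][2] = -2 + 3 = 1) = 1 (attained at k = 2)
  C[1][0] = min over k of (A[1][0] + B[0][0] = 1 + -3 = -2, A[1][1] + B[1][0] = 4 + -4 = 0, A[1][2] + B[2][0] = 9 + 8 = 17) = -2 (attained at k = 0)
  C[1][1] = min over k of (A[1][0] + B[0][1] = 1 + -4 = -3, A[1][1] + B[1][1] = 4 + -1 = 3, A[1][2] + B[2][1] = 9 + 4 = 13) = -3 (attained at k = 0)
  C[1][2] = min over k of (A[1][0] + B[0][2] = 1 + 6 = 7, A[1][1] + B[1][2] = 4 + 9 = 13, A[1][2] + B[2][2] = 9 + 3 = 12) = 7 (attained at k = 0)
  C[2][0] = min over k of (A[2][0] + B[0][0] = 3 + -3 = 0, A[2][1] + B[1][0] = 5 + -4 = 1, A[2][2] + B[2][0] = 0 + 8 = 8) = 0 (attained at k = 0)
  C[2][1] = min over k of (A[2][0] + B[0][1] = 3 + -4 = -1, A[2][1] + B[1][1] = 5 + -1 = 4, A[2][2] + B[2][1] = 0 + 4 = 4) = -1 (attained at k = 0)
  C[2][2] = min over k of (A[2][0] + B[0][2] = 3 + 6 = 9, A[2][1] + B[1][2] = 5 + 9 = 14, A[2][2] + B[2][2] = 0 + 3 = 3) = 3 (attained at k = 2)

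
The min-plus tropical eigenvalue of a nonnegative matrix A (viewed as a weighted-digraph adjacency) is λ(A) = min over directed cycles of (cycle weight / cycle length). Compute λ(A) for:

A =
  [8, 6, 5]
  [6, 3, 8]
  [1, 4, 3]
λ(A) = 3

Enumerate directed cycles and compute their means (weight / length). Sample:
  cycle 0 → 0: weight = 8, length = 1, mean = 8/1 ≈ 8.000
  cycle 1 → 1: weight = 3, length = 1, mean = 3/1 ≈ 3.000
  cycle 2 → 2: weight = 3, length = 1, mean = 3/1 ≈ 3.000
  cycle 0 → 1 → 0: weight = 12, length = 2, mean = 12/2 ≈ 6.000
  cycle 0 → 2 → 0: weight = 6, length = 2, mean = 6/2 ≈ 3.000
  cycle 1 → 0 → 1: weight = 12, length = 2, mean = 12/2 ≈ 6.000
Minimum mean = 3.000, attained e.g. along the cycle 1 → 1 with weight 3 and length 1. So λ(A) = 3/1 = 3.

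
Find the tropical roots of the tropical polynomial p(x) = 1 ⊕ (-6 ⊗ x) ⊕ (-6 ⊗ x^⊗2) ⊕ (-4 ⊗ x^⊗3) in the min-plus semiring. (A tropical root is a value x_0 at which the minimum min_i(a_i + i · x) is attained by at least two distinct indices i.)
Roots: {-2, 0, 7}

Each tropical root is a break point of the lower envelope of the lines y = a_i + i · x (there are 4 lines, with slopes 0, 1, ..., 3). Only the lines that attain the minimum somewhere contribute to roots; other lines are dominated. Here the surviving (envelope) indices are i = 3, i = 2, i = 1, i = 0.
Intersections between consecutive envelope lines give the roots: for adjacent envelope indices i < j the intersection is x = (a_i − a_j) / (j − i). Reading off the sorted break points: {-2, 0, 7}.
Verification: at each break x_0, at least two indices attain the minimum of min_i(a_i + i · x_0).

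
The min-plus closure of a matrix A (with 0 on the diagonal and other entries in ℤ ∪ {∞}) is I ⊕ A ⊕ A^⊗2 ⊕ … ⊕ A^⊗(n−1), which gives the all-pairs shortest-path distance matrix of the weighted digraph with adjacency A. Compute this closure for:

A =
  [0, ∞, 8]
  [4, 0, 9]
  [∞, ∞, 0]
Closure =
  [0, ∞, 8]
  [4, 0, 9]
  [∞, ∞, 0]

This is the Floyd-Warshall all-pairs shortest-path computation. For each intermediate vertex k = 0, 1, …, 2, update dist[i][j] ← min(dist[i][j], dist[i][k] + dist[k][j]). The final matrix gives, for each (i, j), the minimum total weight of any directed path from i to j (possibly empty when i = j).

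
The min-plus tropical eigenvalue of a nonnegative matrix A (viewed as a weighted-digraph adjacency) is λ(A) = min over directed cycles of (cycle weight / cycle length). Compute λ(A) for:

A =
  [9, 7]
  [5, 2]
λ(A) = 2

Enumerate directed cycles and compute their means (weight / length). Sample:
  cycle 0 → 0: weight = 9, length = 1, mean = 9/1 ≈ 9.000
  cycle 1 → 1: weight = 2, length = 1, mean = 2/1 ≈ 2.000
  cycle 0 → 1 → 0: weight = 12, length = 2, mean = 12/2 ≈ 6.000
  cycle 1 → 0 → 1: weight = 12, length = 2, mean = 12/2 ≈ 6.000
Minimum mean = 2.000, attained e.g. along the cycle 1 → 1 with weight 2 and length 1. So λ(A) = 2/1 = 2.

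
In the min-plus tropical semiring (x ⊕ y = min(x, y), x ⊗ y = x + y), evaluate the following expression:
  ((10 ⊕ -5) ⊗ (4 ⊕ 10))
((10 ⊕ -5) ⊗ (4 ⊕ 10)) = -1

Expand innermost to outermost. Recall ⊕ takes the minimum of its arguments and ⊗ takes their sum. Working out the expression ((10 ⊕ -5) ⊗ (4 ⊕ 10)) gives -1.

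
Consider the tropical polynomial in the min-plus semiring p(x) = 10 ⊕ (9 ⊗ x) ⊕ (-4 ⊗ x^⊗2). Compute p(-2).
p(-2) = -8

A tropical monomial a ⊗ x^⊗i evaluates to a + i · x. Evaluating each term at x = -2:
  Term 0 contributes 10 + 0 · -2 = 10
  Term 1 contributes 9 + 1 · -2 = 7
  Term 2 contributes -4 + 2 · -2 = -8
p(-2) = ⊕ of these = min[10, 7, -8] = -8.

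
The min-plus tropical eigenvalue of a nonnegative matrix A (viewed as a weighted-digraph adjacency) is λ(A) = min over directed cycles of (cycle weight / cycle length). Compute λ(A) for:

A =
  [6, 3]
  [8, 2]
λ(A) = 2

Enumerate directed cycles and compute their means (weight / length). Sample:
  cycle 0 → 0: weight = 6, length = 1, mean = 6/1 ≈ 6.000
  cycle 1 → 1: weight = 2, length = 1, mean = 2/1 ≈ 2.000
  cycle 0 → 1 → 0: weight = 11, length = 2, mean = 11/2 ≈ 5.500
  cycle 1 → 0 → 1: weight = 11, length = 2, mean = 11/2 ≈ 5.500
Minimum mean = 2.000, attained e.g. along the cycle 1 → 1 with weight 2 and length 1. So λ(A) = 2/1 = 2.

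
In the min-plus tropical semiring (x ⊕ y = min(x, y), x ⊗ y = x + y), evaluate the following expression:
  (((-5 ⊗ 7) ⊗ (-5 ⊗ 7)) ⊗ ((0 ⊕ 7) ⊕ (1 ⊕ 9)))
(((-5 ⊗ 7) ⊗ (-5 ⊗ 7)) ⊗ ((0 ⊕ 7) ⊕ (1 ⊕ 9))) = 4

Expand innermost to outermost. Recall ⊕ takes the minimum of its arguments and ⊗ takes their sum. Working out the expression (((-5 ⊗ 7) ⊗ (-5 ⊗ 7)) ⊗ ((0 ⊕ 7) ⊕ (1 ⊕ 9))) gives 4.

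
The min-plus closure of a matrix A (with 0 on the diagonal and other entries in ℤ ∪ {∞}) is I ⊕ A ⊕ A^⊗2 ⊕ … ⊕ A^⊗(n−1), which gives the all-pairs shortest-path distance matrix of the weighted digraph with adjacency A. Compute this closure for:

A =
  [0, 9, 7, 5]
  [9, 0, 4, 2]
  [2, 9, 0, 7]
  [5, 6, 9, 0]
Closure =
  [0, 9, 7, 5]
  [6, 0, 4, 2]
  [2, 9, 0, 7]
  [5, 6, 9, 0]

This is the Floyd-Warshall all-pairs shortest-path computation. For each intermediate vertex k = 0, 1, …, 3, update dist[i][j] ← min(dist[i][j], dist[i][k] + dist[k][j]). The final matrix gives, for each (i, j), the minimum total weight of any directed path from i to j (possibly empty when i = j).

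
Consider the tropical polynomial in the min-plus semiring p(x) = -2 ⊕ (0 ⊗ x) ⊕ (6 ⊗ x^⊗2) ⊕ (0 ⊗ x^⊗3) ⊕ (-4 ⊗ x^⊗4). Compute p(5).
p(5) = -2

A tropical monomial a ⊗ x^⊗i evaluates to a + i · x. Evaluating each term at x = 5:
  Term 0 contributes -2 + 0 · 5 = -2
  Term 1 contributes 0 + 1 · 5 = 5
  Term 2 contributes 6 + 2 · 5 = 16
  Term 3 contributes 0 + 3 · 5 = 15
  Term 4 contributes -4 + 4 · 5 = 16
p(5) = ⊕ of these = min[-2, 5, 16, 15, 16] = -2.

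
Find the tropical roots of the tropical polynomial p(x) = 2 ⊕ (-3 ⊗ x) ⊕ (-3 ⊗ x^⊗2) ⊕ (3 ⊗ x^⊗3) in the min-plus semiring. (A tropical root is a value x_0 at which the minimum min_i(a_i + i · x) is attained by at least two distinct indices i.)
Roots: {-6, 0, 5}

Each tropical root is a break point of the lower envelope of the lines y = a_i + i · x (there are 4 lines, with slopes 0, 1, ..., 3). Only the lines that attain the minimum somewhere contribute to roots; other lines are dominated. Here the surviving (envelope) indices are i = 3, i = 2, i = 1, i = 0.
Intersections between consecutive envelope lines give the roots: for adjacent envelope indices i < j the intersection is x = (a_i − a_j) / (j − i). Reading off the sorted break points: {-6, 0, 5}.
Verification: at each break x_0, at least two indices attain the minimum of min_i(a_i + i · x_0).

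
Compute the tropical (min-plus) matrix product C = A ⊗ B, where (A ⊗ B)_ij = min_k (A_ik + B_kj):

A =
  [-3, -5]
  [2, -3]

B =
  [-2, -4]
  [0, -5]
A ⊗ B =
  [-5, -10]
  [-3, -8]

Apply the min-plus product entry-by-entry:
  C[0][0] = min over k of (A[0][0] + B[0][0] = -3 + -2 = -5, A[0][1] + B[1][0] = -5 + 0 = -5) = -5 (attained at k = 0)
  C[0][1] = min over k of (A[0][0] + B[0][1] = -3 + -4 = -7, A[0][1] + B[1][1] = -5 + -5 = -10) = -10 (attained at k = 1)
  C[1][0] = min over k of (A[1][0] + B[0][0] = 2 + -2 = 0, A[1][1] + B[1][0] = -3 + 0 = -3) = -3 (attained at k = 1)
  C[1][1] = min over k of (A[1][0] + B[0][1] = 2 + -4 = -2, A[1][1] + B[1][1] = -3 + -5 = -8) = -8 (attained at k = 1)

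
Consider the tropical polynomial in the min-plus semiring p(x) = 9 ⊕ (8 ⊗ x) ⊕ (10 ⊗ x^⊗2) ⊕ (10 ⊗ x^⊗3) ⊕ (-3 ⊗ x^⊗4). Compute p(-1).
p(-1) = -7

A tropical monomial a ⊗ x^⊗i evaluates to a + i · x. Evaluating each term at x = -1:
  Term 0 contributes 9 + 0 · -1 = 9
  Term 1 contributes 8 + 1 · -1 = 7
  Term 2 contributes 10 + 2 · -1 = 8
  Term 3 contributes 10 + 3 · -1 = 7
  Term 4 contributes -3 + 4 · -1 = -7
p(-1) = ⊕ of these = min[9, 7, 8, 7, -7] = -7.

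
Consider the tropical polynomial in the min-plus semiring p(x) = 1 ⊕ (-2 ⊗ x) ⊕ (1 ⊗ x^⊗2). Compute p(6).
p(6) = 1

A tropical monomial a ⊗ x^⊗i evaluates to a + i · x. Evaluating each term at x = 6:
  Term 0 contributes 1 + 0 · 6 = 1
  Term 1 contributes -2 + 1 · 6 = 4
  Term 2 contributes 1 + 2 · 6 = 13
p(6) = ⊕ of these = min[1, 4, 13] = 1.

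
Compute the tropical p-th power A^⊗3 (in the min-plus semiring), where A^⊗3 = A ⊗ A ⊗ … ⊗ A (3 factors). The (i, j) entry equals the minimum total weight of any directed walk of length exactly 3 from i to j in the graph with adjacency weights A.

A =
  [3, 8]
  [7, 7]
A^⊗3 =
  [9, 14]
  [13, 18]

Each entry (A^⊗3)_ij equals the minimum over all length-3 walks i = v_0 → v_1 → … → v_3 = j of Σ_t A[v_t][v_{t+1}]. For example, for (i, j) = (0, 1) we minimise over 4 possible intermediate vertex sequences; the minimum is 14, attained along the walk 0 → 0 → 0 → 1.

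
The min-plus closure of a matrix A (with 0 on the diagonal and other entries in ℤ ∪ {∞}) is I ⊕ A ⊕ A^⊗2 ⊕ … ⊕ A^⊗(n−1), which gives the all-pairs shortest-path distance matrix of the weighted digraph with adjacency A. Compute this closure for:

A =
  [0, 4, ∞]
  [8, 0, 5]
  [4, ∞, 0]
Closure =
  [0, 4, 9]
  [8, 0, 5]
  [4, 8, 0]

This is the Floyd-Warshall all-pairs shortest-path computation. For each intermediate vertex k = 0, 1, …, 2, update dist[i][j] ← min(dist[i][j], dist[i][k] + dist[k][j]). The final matrix gives, for each (i, j), the minimum total weight of any directed path from i to j (possibly empty when i = j).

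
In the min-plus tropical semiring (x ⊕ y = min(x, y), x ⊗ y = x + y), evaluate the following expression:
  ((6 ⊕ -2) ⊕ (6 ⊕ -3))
((6 ⊕ -2) ⊕ (6 ⊕ -3)) = -3

Expand innermost to outermost. Recall ⊕ takes the minimum of its arguments and ⊗ takes their sum. Working out the expression ((6 ⊕ -2) ⊕ (6 ⊕ -3)) gives -3.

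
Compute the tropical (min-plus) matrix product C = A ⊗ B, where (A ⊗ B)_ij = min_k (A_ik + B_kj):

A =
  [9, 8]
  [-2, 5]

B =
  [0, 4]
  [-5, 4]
A ⊗ B =
  [3, 12]
  [-2, 2]

Apply the min-plus product entry-by-entry:
  C[0][0] = min over k of (A[0][0] + B[0][0] = 9 + 0 = 9, A[0][1] + B[1][0] = 8 + -5 = 3) = 3 (attained at k = 1)
  C[0][1] = min over k of (A[0][0] + B[0][1] = 9 + 4 = 13, A[0][1] + B[1][1] = 8 + 4 = 12) = 12 (attained at k = 1)
  C[1][0] = min over k of (A[1][0] + B[0][0] = -2 + 0 = -2, A[1][1] + B[1][0] = 5 + -5 = 0) = -2 (attained at k = 0)
  C[1][1] = min over k of (A[1][0] + B[0][1] = -2 + 4 = 2, A[1][1] + B[1][1] = 5 + 4 = 9) = 2 (attained at k = 0)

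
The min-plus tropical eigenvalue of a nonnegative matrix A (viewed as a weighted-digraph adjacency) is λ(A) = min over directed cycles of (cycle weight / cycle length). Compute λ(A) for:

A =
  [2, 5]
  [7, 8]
λ(A) = 2

Enumerate directed cycles and compute their means (weight / length). Sample:
  cycle 0 → 0: weight = 2, length = 1, mean = 2/1 ≈ 2.000
  cycle 1 → 1: weight = 8, length = 1, mean = 8/1 ≈ 8.000
  cycle 0 → 1 → 0: weight = 12, length = 2, mean = 12/2 ≈ 6.000
  cycle 1 → 0 → 1: weight = 12, length = 2, mean = 12/2 ≈ 6.000
Minimum mean = 2.000, attained e.g. along the cycle 0 → 0 with weight 2 and length 1. So λ(A) = 2/1 = 2.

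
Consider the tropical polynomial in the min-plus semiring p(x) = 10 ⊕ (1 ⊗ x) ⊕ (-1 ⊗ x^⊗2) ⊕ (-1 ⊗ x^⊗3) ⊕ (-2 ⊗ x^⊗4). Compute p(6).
p(6) = 7

A tropical monomial a ⊗ x^⊗i evaluates to a + i · x. Evaluating each term at x = 6:
  Term 0 contributes 10 + 0 · 6 = 10
  Term 1 contributes 1 + 1 · 6 = 7
  Term 2 contributes -1 + 2 · 6 = 11
  Term 3 contributes -1 + 3 · 6 = 17
  Term 4 contributes -2 + 4 · 6 = 22
p(6) = ⊕ of these = min[10, 7, 11, 17, 22] = 7.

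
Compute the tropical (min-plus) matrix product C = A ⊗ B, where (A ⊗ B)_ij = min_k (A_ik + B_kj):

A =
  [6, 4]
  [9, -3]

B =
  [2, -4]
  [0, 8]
A ⊗ B =
  [4, 2]
  [-3, 5]

Apply the min-plus product entry-by-entry:
  C[0][0] = min over k of (A[0][0] + B[0][0] = 6 + 2 = 8, A[0][1] + B[1][0] = 4 + 0 = 4) = 4 (attained at k = 1)
  C[0][1] = min over k of (A[0][0] + B[0][1] = 6 + -4 = 2, A[0][1] + B[1][1] = 4 + 8 = 12) = 2 (attained at k = 0)
  C[1][0] = min over k of (A[1][0] + B[0][0] = 9 + 2 = 11, A[1][1] + B[1][0] = -3 + 0 = -3) = -3 (attained at k = 1)
  C[1][1] = min over k of (A[1][0] + B[0][1] = 9 + -4 = 5, A[1][1] + B[1][1] = -3 + 8 = 5) = 5 (attained at k = 0)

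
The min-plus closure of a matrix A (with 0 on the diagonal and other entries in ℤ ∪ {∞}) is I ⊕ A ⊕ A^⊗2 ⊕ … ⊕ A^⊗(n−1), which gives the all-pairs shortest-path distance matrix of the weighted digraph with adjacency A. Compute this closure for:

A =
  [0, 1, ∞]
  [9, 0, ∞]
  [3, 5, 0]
Closure =
  [0, 1, ∞]
  [9, 0, ∞]
  [3, 4, 0]

This is the Floyd-Warshall all-pairs shortest-path computation. For each intermediate vertex k = 0, 1, …, 2, update dist[i][j] ← min(dist[i][j], dist[i][k] + dist[k][j]). The final matrix gives, for each (i, j), the minimum total weight of any directed path from i to j (possibly empty when i = j).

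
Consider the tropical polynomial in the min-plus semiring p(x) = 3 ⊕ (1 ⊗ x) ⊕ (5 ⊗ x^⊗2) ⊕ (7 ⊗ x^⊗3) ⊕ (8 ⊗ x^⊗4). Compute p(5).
p(5) = 3

A tropical monomial a ⊗ x^⊗i evaluates to a + i · x. Evaluating each term at x = 5:
  Term 0 contributes 3 + 0 · 5 = 3
  Term 1 contributes 1 + 1 · 5 = 6
  Term 2 contributes 5 + 2 · 5 = 15
  Term 3 contributes 7 + 3 · 5 = 22
  Term 4 contributes 8 + 4 · 5 = 28
p(5) = ⊕ of these = min[3, 6, 15, 22, 28] = 3.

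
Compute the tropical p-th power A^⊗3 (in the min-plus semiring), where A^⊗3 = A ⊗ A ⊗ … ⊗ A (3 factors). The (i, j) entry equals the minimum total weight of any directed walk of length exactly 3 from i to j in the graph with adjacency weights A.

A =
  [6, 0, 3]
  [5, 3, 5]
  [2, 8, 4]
A^⊗3 =
  [7, 5, 8]
  [10, 7, 10]
  [7, 5, 7]

Each entry (A^⊗3)_ij equals the minimum over all length-3 walks i = v_0 → v_1 → … → v_3 = j of Σ_t A[v_t][v_{t+1}]. For example, for (i, j) = (0, 2) we minimise over 9 possible intermediate vertex sequences; the minimum is 8, attained along the walk 0 → 1 → 0 → 2.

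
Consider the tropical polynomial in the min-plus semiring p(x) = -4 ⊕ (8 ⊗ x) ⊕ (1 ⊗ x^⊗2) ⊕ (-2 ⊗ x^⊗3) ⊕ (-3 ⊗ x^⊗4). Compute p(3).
p(3) = -4

A tropical monomial a ⊗ x^⊗i evaluates to a + i · x. Evaluating each term at x = 3:
  Term 0 contributes -4 + 0 · 3 = -4
  Term 1 contributes 8 + 1 · 3 = 11
  Term 2 contributes 1 + 2 · 3 = 7
  Term 3 contributes -2 + 3 · 3 = 7
  Term 4 contributes -3 + 4 · 3 = 9
p(3) = ⊕ of these = min[-4, 11, 7, 7, 9] = -4.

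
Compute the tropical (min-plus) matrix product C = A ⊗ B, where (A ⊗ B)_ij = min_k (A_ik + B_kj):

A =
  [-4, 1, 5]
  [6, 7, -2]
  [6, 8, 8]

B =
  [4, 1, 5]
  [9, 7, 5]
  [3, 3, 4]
A ⊗ B =
  [0, -3, 1]
  [1, 1, 2]
  [10, 7, 11]

Apply the min-plus product entry-by-entry:
  C[0][0] = min over k of (A[0][0] + B[0][0] = -4 + 4 = 0, A[0][1] + B[1][0] = 1 + 9 = 10, A[0][2] + B[2][0] = 5 + 3 = 8) = 0 (attained at k = 0)
  C[0][1] = min over k of (A[0][0] + B[0][1] = -4 + 1 = -3, A[0][1] + B[1][1] = 1 + 7 = 8, A[0][2] + B[2][1] = 5 + 3 = 8) = -3 (attained at k = 0)
  C[0][2] = min over k of (A[0][0] + B[0][2] = -4 + 5 = 1, A[0][1] + B[1][2] = 1 + 5 = 6, A[0][2] + B[2][2] = 5 + 4 = 9) = 1 (attained at k = 0)
  C[1][0] = min over k of (A[1][0] + B[0][0] = 6 + 4 = 10, A[1][1] + B[1][0] = 7 + 9 = 16, A[1][2] + B[2][0] = -2 + 3 = 1) = 1 (attained at k = 2)
  C[1][1] = min over k of (A[1][0] + B[0][1] = 6 + 1 = 7, A[1][1] + B[1][1] = 7 + 7 = 14, A[1][2] + B[2][1] = -2 + 3 = 1) = 1 (attained at k = 2)
  C[1][2] = min over k of (A[1][0] + B[0][2] = 6 + 5 = 11, A[1][1] + B[1][2] = 7 + 5 = 12, A[1][2] + B[2][2] = -2 + 4 = 2) = 2 (attained at k = 2)
  C[2][0] = min over k of (A[2][0] + B[0][0] = 6 + 4 = 10, A[2][1] + B[1][0] = 8 + 9 = 17, A[2][2] + B[2][0] = 8 + 3 = 11) = 10 (attained at k = 0)
  C[2][1] = min over k of (A[2][0] + B[0][1] = 6 + 1 = 7, A[2][1] + B[1][1] = 8 + 7 = 15, A[2][2] + B[2][1] = 8 + 3 = 11) = 7 (attained at k = 0)
  C[2][2] = min over k of (A[2][0] + B[0][2] = 6 + 5 = 11, A[2][1] + B[1][2] = 8 + 5 = 13, A[2][2] + B[2][2] = 8 + 4 = 12) = 11 (attained at k = 0)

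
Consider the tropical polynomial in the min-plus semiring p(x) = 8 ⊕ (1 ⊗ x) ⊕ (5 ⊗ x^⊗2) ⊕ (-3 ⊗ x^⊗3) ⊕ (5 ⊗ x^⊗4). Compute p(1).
p(1) = 0

A tropical monomial a ⊗ x^⊗i evaluates to a + i · x. Evaluating each term at x = 1:
  Term 0 contributes 8 + 0 · 1 = 8
  Term 1 contributes 1 + 1 · 1 = 2
  Term 2 contributes 5 + 2 · 1 = 7
  Term 3 contributes -3 + 3 · 1 = 0
  Term 4 contributes 5 + 4 · 1 = 9
p(1) = ⊕ of these = min[8, 2, 7, 0, 9] = 0.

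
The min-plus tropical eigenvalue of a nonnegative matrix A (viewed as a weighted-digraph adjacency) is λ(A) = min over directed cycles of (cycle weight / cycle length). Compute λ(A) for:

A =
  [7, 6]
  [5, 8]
λ(A) = 11/2

Enumerate directed cycles and compute their means (weight / length). Sample:
  cycle 0 → 0: weight = 7, length = 1, mean = 7/1 ≈ 7.000
  cycle 1 → 1: weight = 8, length = 1, mean = 8/1 ≈ 8.000
  cycle 0 → 1 → 0: weight = 11, length = 2, mean = 11/2 ≈ 5.500
  cycle 1 → 0 → 1: weight = 11, length = 2, mean = 11/2 ≈ 5.500
Minimum mean = 5.500, attained e.g. along the cycle 0 → 1 → 0 with weight 11 and length 2. So λ(A) = 11/2 = 11/2.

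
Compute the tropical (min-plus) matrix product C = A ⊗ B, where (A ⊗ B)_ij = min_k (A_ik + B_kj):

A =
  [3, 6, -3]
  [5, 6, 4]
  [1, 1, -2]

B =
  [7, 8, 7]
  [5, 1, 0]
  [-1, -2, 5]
A ⊗ B =
  [-4, -5, 2]
  [3, 2, 6]
  [-3, -4, 1]

Apply the min-plus product entry-by-entry:
  C[0][0] = min over k of (A[0][0] + B[0][0] = 3 + 7 = 10, A[0][1] + B[1][0] = 6 + 5 = 11, A[0][2] + B[2][0] = -3 + -1 = -4) = -4 (attained at k = 2)
  C[0][1] = min over k of (A[0][0] + B[0][1] = 3 + 8 = 11, A[0][1] + B[1][1] = 6 + 1 = 7, A[0][2] + B[2][1] = -3 + -2 = -5) = -5 (attained at k = 2)
  C[0][2] = min over k of (A[0][0] + B[0][2] = 3 + 7 = 10, A[0][1] + B[1][2] = 6 + 0 = 6, A[0][2] + B[2][2] = -3 + 5 = 2) = 2 (attained at k = 2)
  C[1][0] = min over k of (A[1][0] + B[0][0] = 5 + 7 = 12, A[1][1] + B[1][0] = 6 + 5 = 11, A[1][2] + B[2][0] = 4 + -1 = 3) = 3 (attained at k = 2)
  C[1][1] = min over k of (A[1][0] + B[0][1] = 5 + 8 = 13, A[1][1] + B[1][1] = 6 + 1 = 7, A[1][2] + B[2][1] = 4 + -2 = 2) = 2 (attained at k = 2)
  C[1][2] = min over k of (A[1][0] + B[0][2] = 5 + 7 = 12, A[1][1] + B[1][2] = 6 + 0 = 6, A[1][2] + B[2][2] = 4 + 5 = 9) = 6 (attained at k = 1)
  C[2][0] = min over k of (A[2][0] + B[0][0] = 1 + 7 = 8, A[2][1] + B[1][0] = 1 + 5 = 6, A[2][2] + B[2][0] = -2 + -1 = -3) = -3 (attained at k = 2)
  C[2][1] = min over k of (A[2][0] + B[0][1] = 1 + 8 = 9, A[2][1] + B[1][1] = 1 + 1 = 2, A[2][2] + B[2][1] = -2 + -2 = -4) = -4 (attained at k = 2)
  C[2][2] = min over k of (A[2][0] + B[0][2] = 1 + 7 = 8, A[2][1] + B[1][2] = 1 + 0 = 1, A[2][2] + B[2][2] = -2 + 5 = 3) = 1 (attained at k = 1)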